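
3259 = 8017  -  4758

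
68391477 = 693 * 98689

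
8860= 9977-1117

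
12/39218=6/19609=0.00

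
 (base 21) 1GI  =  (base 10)795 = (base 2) 1100011011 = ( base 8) 1433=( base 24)193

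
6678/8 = 834+ 3/4 = 834.75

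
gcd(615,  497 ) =1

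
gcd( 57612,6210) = 6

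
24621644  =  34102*722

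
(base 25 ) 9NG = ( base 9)8466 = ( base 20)fag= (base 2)1100001001000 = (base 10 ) 6216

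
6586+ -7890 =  - 1304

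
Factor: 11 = 11^1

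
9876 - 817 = 9059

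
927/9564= 309/3188 = 0.10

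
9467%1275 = 542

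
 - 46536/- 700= 1662/25 = 66.48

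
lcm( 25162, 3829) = 176134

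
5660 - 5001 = 659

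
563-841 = -278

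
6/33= 2/11 = 0.18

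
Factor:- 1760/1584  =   - 2^1*3^( - 2) *5^1 = -10/9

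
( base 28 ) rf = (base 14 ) 3D1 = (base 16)303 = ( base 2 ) 1100000011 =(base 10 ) 771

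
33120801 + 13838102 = 46958903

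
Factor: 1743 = 3^1 *7^1*83^1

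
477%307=170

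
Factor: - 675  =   - 3^3*5^2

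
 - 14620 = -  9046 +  - 5574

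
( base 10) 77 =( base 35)27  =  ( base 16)4D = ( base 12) 65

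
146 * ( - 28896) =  - 4218816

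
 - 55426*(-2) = 110852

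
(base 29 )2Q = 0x54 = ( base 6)220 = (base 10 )84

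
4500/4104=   1 + 11/114 = 1.10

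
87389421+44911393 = 132300814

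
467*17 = 7939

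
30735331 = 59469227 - 28733896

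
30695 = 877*35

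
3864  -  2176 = 1688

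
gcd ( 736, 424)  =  8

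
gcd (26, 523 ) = 1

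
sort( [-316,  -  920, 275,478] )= [ - 920, - 316,275, 478 ]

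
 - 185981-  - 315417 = 129436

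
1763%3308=1763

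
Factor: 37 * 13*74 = 35594 = 2^1 * 13^1 * 37^2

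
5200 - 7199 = -1999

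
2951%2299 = 652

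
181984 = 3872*47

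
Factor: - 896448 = -2^6*3^1*7^1 * 23^1*29^1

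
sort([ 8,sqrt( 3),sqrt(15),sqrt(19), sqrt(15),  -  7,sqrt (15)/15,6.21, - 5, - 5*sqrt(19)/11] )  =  [ - 7, - 5,-5*sqrt ( 19) /11 , sqrt(15)/15,sqrt(3), sqrt(15 ),sqrt( 15)  ,  sqrt (19 ), 6.21,8] 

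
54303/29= 54303/29 = 1872.52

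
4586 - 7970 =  - 3384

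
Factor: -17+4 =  - 13^1= - 13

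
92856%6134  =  846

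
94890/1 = 94890 = 94890.00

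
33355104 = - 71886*( - 464)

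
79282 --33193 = 112475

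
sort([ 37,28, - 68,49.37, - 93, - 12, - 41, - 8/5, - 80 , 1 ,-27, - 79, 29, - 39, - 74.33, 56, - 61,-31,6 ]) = [ - 93, - 80,-79, - 74.33, - 68, - 61,-41, - 39 , - 31, - 27,  -  12, - 8/5,1, 6,28,29,37,49.37  ,  56] 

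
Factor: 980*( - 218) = -2^3 * 5^1 *7^2*109^1 = - 213640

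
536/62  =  8+20/31  =  8.65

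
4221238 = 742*5689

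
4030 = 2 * 2015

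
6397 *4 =25588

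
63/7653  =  21/2551  =  0.01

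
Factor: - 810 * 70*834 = -47287800 = - 2^3 *3^5*5^2 * 7^1*139^1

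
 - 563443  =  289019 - 852462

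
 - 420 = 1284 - 1704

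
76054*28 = 2129512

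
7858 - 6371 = 1487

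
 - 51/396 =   -  17/132 = -  0.13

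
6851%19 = 11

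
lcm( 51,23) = 1173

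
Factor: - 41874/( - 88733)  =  42/89 =2^1* 3^1*7^1*89^( -1 )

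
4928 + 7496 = 12424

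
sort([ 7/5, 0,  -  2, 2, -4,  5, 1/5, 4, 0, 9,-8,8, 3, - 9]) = [-9,-8,-4, - 2,0,0,  1/5, 7/5, 2, 3,  4, 5, 8,9 ]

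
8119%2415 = 874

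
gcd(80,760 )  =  40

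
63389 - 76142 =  - 12753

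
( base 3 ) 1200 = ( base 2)101101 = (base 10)45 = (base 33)1C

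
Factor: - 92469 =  - 3^1*13^1*2371^1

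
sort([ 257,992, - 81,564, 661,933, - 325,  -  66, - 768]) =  [ - 768 , - 325,  -  81, - 66, 257 , 564 , 661,933, 992]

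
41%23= 18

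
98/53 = 98/53= 1.85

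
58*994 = 57652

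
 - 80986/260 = - 312 + 67/130 = - 311.48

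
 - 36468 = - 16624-19844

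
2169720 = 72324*30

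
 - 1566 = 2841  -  4407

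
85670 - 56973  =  28697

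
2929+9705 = 12634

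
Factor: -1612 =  -2^2*13^1*31^1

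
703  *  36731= 25821893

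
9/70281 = 1/7809 = 0.00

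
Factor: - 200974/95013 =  - 2^1 * 3^(-5)*257^1= -514/243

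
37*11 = 407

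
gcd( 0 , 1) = 1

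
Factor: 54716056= 2^3*6839507^1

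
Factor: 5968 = 2^4*373^1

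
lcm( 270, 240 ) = 2160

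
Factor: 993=3^1 * 331^1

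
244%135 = 109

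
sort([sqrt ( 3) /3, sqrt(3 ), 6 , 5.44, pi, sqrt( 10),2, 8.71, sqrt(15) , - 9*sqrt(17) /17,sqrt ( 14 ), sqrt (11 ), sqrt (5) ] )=[ - 9*sqrt(17 ) /17,sqrt(3) /3, sqrt( 3), 2, sqrt ( 5), pi,  sqrt(10 ), sqrt(11),sqrt(14), sqrt (15 ), 5.44, 6, 8.71] 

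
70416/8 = 8802 = 8802.00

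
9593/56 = 9593/56 = 171.30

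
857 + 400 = 1257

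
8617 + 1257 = 9874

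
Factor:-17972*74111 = -1331922892  =  -2^2 *37^1*2003^1*4493^1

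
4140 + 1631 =5771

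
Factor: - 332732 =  - 2^2*193^1*431^1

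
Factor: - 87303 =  - 3^1*29101^1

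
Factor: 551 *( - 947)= -19^1 * 29^1*947^1 =- 521797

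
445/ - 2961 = -1 + 2516/2961 = - 0.15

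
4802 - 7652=-2850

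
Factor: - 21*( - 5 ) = 105 = 3^1*5^1*7^1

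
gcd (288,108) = 36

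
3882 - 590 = 3292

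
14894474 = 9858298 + 5036176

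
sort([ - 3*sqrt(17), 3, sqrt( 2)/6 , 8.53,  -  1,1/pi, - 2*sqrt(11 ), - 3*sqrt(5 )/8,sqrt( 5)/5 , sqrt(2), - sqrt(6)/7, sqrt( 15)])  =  [  -  3*sqrt(17), - 2*sqrt(11), - 1 , - 3*sqrt(5 ) /8, - sqrt( 6)/7,sqrt (2) /6, 1/pi, sqrt( 5) /5,sqrt (2), 3,sqrt( 15),8.53 ]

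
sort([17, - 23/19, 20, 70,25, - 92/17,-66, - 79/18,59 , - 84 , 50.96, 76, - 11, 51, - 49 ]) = [  -  84, -66, - 49,- 11,-92/17, - 79/18, - 23/19, 17,  20,25,50.96,51, 59, 70,76 ]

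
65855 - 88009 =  - 22154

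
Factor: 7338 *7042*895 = 46248405420 = 2^2*3^1*5^1 * 7^1*179^1*503^1  *1223^1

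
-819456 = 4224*( - 194 ) 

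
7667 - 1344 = 6323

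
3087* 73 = 225351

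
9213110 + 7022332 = 16235442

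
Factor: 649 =11^1*59^1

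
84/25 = 3+ 9/25 = 3.36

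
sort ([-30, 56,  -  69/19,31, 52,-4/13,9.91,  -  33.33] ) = [  -  33.33, - 30, - 69/19, - 4/13, 9.91,  31,  52,56 ] 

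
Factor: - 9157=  - 9157^1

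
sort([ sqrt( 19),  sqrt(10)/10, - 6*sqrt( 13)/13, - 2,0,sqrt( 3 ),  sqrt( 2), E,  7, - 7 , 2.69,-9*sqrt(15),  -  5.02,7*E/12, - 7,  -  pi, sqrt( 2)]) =[- 9*sqrt ( 15) , - 7, - 7 , - 5.02, - pi, - 2, - 6*sqrt( 13) /13 , 0,sqrt(10) /10, sqrt( 2),sqrt( 2), 7*E/12,sqrt( 3),2.69, E,sqrt( 19),7 ]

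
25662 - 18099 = 7563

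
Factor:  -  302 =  - 2^1*151^1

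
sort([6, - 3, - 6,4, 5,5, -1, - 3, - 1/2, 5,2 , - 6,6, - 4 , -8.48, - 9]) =[ - 9 , - 8.48, - 6, - 6, - 4,  -  3, - 3, - 1, - 1/2  ,  2, 4,  5, 5, 5,6, 6] 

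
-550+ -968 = -1518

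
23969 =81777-57808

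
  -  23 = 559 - 582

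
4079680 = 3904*1045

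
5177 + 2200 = 7377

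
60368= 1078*56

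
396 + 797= 1193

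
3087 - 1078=2009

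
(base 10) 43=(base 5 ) 133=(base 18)27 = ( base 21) 21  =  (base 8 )53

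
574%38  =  4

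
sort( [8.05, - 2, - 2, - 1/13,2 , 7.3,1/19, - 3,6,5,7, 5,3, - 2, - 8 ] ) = [ - 8, - 3, - 2,  -  2,  -  2, - 1/13, 1/19,2,3,5,5,6, 7,7.3,8.05 ] 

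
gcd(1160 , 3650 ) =10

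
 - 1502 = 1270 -2772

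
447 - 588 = - 141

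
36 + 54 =90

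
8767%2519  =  1210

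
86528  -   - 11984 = 98512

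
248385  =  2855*87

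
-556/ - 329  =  1+227/329=1.69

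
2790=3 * 930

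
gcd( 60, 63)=3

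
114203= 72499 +41704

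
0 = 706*0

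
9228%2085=888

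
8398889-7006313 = 1392576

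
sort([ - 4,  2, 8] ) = [  -  4,2 , 8 ] 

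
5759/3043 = 5759/3043  =  1.89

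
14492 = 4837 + 9655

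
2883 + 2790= 5673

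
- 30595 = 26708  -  57303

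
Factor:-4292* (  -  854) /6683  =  3665368/6683  =  2^3*7^1*29^1 * 37^1 * 41^( - 1) * 61^1* 163^( - 1)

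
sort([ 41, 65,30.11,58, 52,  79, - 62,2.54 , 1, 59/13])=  [  -  62, 1,  2.54,59/13,30.11, 41,  52, 58  ,  65 , 79 ] 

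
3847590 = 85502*45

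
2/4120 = 1/2060=0.00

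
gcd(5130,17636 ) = 2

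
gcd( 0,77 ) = 77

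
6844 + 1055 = 7899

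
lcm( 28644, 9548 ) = 28644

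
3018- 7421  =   - 4403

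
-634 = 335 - 969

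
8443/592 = 14+155/592 =14.26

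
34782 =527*66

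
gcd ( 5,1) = 1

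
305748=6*50958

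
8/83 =8/83 = 0.10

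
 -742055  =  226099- 968154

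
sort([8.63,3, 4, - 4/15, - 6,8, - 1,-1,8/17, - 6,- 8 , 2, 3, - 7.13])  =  [ - 8, - 7.13, - 6, -6,  -  1 , - 1  , -4/15,8/17, 2, 3  ,  3,4, 8,8.63]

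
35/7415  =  7/1483= 0.00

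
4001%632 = 209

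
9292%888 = 412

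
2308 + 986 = 3294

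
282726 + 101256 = 383982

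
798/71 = 798/71 = 11.24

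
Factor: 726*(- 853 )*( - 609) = 2^1*3^2 * 7^1*11^2*  29^1*853^1 = 377140302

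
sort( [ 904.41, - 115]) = [-115,904.41]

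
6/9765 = 2/3255 = 0.00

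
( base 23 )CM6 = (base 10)6860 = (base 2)1101011001100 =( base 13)3179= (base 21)FBE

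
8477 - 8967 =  - 490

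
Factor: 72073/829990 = 2^( - 1)*5^( - 1) * 7^( - 1)*71^( - 1)*167^( - 1)*72073^1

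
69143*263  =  18184609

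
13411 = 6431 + 6980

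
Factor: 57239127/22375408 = 5203557/2034128=2^(  -  4)*  3^2*29^1*19937^1*127133^( -1)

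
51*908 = 46308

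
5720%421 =247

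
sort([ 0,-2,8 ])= [ -2, 0 , 8 ]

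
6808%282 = 40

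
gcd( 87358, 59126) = 2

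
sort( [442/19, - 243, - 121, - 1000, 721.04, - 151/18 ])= [-1000,-243, - 121,-151/18, 442/19, 721.04 ] 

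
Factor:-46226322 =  - 2^1*3^3 * 856043^1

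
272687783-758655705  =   - 485967922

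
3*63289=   189867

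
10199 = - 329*( - 31 )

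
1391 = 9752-8361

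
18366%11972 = 6394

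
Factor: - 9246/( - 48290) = 4623/24145 = 3^1 * 5^(-1)*11^ ( - 1 )*23^1 * 67^1 * 439^( -1 )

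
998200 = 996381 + 1819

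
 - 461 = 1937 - 2398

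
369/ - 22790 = - 1 + 22421/22790 = - 0.02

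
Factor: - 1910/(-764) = 2^(-1)*5^1 =5/2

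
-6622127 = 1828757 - 8450884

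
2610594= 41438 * 63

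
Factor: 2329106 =2^1 * 13^1*29^1*3089^1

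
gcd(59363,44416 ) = 1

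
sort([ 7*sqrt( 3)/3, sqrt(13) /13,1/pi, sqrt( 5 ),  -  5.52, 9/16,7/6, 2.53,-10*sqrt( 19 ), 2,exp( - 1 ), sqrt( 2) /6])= [ -10*sqrt (19),  -  5.52, sqrt (2 )/6, sqrt(13 ) /13,1/pi, exp( -1 ),  9/16, 7/6, 2,sqrt( 5 ),2.53,  7*sqrt(3)/3 ]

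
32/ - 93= -32/93= - 0.34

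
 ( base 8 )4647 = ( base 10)2471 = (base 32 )2D7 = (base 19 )6g1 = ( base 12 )151B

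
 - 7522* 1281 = -9635682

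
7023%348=63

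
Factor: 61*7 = 427  =  7^1 * 61^1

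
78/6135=26/2045 = 0.01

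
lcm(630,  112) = 5040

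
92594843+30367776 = 122962619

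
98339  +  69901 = 168240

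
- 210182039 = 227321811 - 437503850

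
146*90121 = 13157666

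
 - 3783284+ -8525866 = -12309150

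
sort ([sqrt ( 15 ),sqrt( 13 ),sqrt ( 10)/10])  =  [ sqrt( 10) /10,sqrt( 13), sqrt(15) ]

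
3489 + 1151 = 4640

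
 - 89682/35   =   - 89682/35 = - 2562.34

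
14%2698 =14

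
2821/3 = 940 + 1/3 = 940.33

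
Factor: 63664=2^4 * 23^1 *173^1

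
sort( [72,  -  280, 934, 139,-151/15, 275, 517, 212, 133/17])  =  [ - 280, - 151/15, 133/17, 72, 139,  212,275,517, 934]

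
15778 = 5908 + 9870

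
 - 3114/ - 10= 311 + 2/5 =311.40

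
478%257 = 221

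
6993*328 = 2293704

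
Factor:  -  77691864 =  - 2^3*3^1* 3237161^1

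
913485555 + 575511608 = 1488997163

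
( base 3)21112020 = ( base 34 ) 4pd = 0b1010101101111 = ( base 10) 5487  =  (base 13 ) 2661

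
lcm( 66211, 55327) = 4038871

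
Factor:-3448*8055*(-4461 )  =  123898208040 = 2^3*3^3*5^1*179^1*431^1*1487^1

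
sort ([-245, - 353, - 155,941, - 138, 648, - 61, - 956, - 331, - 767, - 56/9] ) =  [  -  956,-767, - 353, - 331,-245  ,-155, -138,  -  61, - 56/9,648,  941] 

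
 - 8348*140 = -1168720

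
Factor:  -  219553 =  - 181^1*1213^1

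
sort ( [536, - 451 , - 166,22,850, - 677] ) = [-677,-451, - 166 , 22, 536,850] 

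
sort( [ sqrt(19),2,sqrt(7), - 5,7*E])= [ - 5,  2,  sqrt(7) , sqrt(19),7*E] 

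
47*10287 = 483489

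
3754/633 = 3754/633 = 5.93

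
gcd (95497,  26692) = 1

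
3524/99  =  35 + 59/99 = 35.60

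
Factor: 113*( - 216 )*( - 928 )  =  2^8*3^3*29^1*113^1  =  22650624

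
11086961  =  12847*863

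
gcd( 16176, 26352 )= 48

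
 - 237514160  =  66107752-303621912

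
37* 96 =3552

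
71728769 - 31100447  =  40628322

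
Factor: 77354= 2^1*38677^1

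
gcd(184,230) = 46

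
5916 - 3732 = 2184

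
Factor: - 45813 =  -  3^1*15271^1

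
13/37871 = 13/37871 = 0.00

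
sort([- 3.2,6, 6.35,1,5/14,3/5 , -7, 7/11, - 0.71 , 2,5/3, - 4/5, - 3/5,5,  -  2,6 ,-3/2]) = [ - 7,-3.2, - 2, - 3/2,  -  4/5, - 0.71,- 3/5,5/14, 3/5 , 7/11,1,5/3, 2,5,6,6,6.35] 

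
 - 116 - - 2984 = 2868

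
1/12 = 1/12 = 0.08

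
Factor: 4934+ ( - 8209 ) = - 3275 = - 5^2 *131^1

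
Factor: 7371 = 3^4*7^1*13^1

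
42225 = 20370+21855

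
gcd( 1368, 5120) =8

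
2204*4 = 8816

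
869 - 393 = 476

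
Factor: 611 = 13^1 * 47^1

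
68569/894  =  76+625/894 =76.70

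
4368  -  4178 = 190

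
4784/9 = 4784/9 = 531.56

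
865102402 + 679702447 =1544804849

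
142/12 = 11 + 5/6 = 11.83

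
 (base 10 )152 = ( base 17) 8g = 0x98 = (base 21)75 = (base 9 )178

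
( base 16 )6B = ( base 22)4j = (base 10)107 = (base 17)65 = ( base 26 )43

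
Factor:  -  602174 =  - 2^1 * 17^1*89^1*199^1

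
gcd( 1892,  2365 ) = 473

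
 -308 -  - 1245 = 937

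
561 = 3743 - 3182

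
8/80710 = 4/40355 = 0.00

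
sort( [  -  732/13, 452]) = [ - 732/13, 452]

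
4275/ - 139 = -31+34/139 = - 30.76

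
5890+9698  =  15588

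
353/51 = 6+47/51 = 6.92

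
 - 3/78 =-1 + 25/26 =-0.04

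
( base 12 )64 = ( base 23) 37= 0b1001100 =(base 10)76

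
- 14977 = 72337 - 87314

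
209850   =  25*8394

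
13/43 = 13/43 = 0.30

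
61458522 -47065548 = 14392974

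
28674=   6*4779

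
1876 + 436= 2312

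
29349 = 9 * 3261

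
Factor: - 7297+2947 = -2^1 * 3^1 * 5^2*29^1 = - 4350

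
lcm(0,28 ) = 0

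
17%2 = 1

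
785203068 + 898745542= 1683948610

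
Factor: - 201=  - 3^1*67^1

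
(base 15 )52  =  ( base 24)35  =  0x4d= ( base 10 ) 77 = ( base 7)140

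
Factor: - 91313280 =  - 2^7*3^2*  5^1 *83^1*191^1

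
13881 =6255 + 7626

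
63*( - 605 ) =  - 38115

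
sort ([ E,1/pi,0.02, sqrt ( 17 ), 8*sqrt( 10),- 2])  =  [ - 2,0.02,1/pi , E,sqrt (17 ),8 * sqrt ( 10) ]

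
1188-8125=-6937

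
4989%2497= 2492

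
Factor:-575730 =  - 2^1 * 3^2*5^1 * 6397^1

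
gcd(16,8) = 8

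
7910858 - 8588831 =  - 677973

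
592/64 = 37/4 = 9.25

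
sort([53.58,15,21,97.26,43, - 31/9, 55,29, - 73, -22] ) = [-73 ,-22,-31/9,15,21,29,43 , 53.58,55,  97.26 ]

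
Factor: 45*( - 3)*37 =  - 3^3*5^1 * 37^1=-  4995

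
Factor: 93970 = 2^1*5^1*9397^1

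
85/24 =3 + 13/24  =  3.54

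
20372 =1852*11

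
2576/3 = 858+ 2/3=858.67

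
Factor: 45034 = 2^1*11^1 *23^1* 89^1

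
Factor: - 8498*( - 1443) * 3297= 2^1*3^2*7^2*13^1*37^1*157^1* 607^1  =  40429838358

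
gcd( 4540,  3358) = 2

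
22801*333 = 7592733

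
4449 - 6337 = -1888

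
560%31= 2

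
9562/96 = 99 +29/48= 99.60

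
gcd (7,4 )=1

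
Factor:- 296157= - 3^1*17^1 * 5807^1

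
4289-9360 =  - 5071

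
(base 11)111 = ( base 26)53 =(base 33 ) 41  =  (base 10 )133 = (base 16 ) 85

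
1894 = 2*947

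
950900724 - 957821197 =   -  6920473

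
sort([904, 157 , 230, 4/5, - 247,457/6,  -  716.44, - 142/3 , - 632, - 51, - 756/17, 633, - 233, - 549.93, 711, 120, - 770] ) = [ - 770, - 716.44, - 632, - 549.93,- 247, - 233, - 51, - 142/3, - 756/17, 4/5,457/6,120,157,230, 633, 711, 904] 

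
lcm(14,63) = 126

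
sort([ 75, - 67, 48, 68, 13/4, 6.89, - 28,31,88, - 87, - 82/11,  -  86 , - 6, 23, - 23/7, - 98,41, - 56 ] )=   [- 98, - 87, - 86 , - 67,-56, - 28,  -  82/11, - 6, - 23/7, 13/4,6.89, 23,  31,41,48,  68, 75, 88]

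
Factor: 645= 3^1*5^1*43^1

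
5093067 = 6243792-1150725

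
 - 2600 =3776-6376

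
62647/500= 62647/500 = 125.29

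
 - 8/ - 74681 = 8/74681 = 0.00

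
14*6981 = 97734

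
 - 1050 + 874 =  -176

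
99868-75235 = 24633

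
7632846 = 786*9711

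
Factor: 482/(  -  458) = -241/229 = -229^( - 1)*241^1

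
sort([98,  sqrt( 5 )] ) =[ sqrt(5),98]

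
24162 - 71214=  -  47052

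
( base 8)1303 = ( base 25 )137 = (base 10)707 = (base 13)425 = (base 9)865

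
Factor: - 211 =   -  211^1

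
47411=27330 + 20081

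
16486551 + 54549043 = 71035594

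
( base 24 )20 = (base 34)1E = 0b110000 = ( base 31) 1H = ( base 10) 48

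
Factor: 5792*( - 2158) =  - 2^6 * 13^1 * 83^1*181^1 = - 12499136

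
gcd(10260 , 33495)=15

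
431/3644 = 431/3644 = 0.12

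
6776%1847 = 1235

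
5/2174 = 5/2174  =  0.00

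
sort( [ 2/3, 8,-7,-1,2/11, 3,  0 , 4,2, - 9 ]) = [ -9,  -  7, - 1,0, 2/11 , 2/3, 2,  3,  4,  8]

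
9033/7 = 1290 + 3/7 = 1290.43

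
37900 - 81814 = - 43914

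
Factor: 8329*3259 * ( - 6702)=-2^1*3^1*1117^1*3259^1 *8329^1 = - 181920502122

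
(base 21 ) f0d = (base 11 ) 4a86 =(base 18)1284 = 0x19e4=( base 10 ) 6628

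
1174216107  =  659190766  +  515025341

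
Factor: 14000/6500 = 28/13 = 2^2*7^1*13^( - 1)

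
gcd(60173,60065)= 1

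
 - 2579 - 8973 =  - 11552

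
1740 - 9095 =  -7355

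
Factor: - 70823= -70823^1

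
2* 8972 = 17944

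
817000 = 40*20425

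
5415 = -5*( - 1083)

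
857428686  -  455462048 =401966638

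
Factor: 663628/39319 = 2^2 * 41^ ( - 1 )*173^1 = 692/41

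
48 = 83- 35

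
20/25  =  4/5 = 0.80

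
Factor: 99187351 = 257^1*385943^1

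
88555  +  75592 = 164147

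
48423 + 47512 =95935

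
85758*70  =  6003060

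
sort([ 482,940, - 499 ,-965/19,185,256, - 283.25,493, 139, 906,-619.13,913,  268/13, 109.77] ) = [ - 619.13, - 499, - 283.25, - 965/19,268/13,109.77,139, 185, 256,482,493, 906,913,940 ]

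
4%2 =0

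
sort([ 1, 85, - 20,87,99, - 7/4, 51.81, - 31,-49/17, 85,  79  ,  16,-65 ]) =[ - 65, - 31,- 20, - 49/17,- 7/4,1, 16,51.81 , 79,85, 85, 87, 99]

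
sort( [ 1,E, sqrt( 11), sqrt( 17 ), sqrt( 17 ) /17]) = [sqrt( 17)/17,  1, E, sqrt ( 11), sqrt( 17)]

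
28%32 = 28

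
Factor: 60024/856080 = 2^(-1)*3^( - 1)*5^( -1 )*29^( - 1)*61^1=   61/870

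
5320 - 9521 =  - 4201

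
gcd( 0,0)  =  0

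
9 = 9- 0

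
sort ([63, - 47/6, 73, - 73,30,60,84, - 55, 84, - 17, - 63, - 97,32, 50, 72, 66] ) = [ - 97,- 73, - 63, - 55, - 17, - 47/6 , 30, 32,50,  60,63,66,72,  73,  84,84 ] 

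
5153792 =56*92032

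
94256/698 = 47128/349 =135.04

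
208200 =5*41640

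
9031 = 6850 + 2181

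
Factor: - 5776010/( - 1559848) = 2^(  -  2) *5^1 * 194981^( - 1 ) * 577601^1 = 2888005/779924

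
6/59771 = 6/59771  =  0.00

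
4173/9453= 1391/3151 = 0.44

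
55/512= 55/512 = 0.11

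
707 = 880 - 173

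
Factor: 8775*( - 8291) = - 3^3*5^2*13^1*8291^1 = -72753525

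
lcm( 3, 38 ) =114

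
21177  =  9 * 2353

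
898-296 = 602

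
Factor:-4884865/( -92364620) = 976973/18472924 = 2^( - 2)*17^1*101^1*569^1*4618231^( - 1) 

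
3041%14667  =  3041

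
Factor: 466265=5^1*93253^1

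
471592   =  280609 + 190983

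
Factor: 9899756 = 2^2*2474939^1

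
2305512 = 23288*99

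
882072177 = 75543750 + 806528427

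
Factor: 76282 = 2^1*43^1*887^1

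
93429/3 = 31143 = 31143.00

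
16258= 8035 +8223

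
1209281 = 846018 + 363263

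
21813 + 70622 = 92435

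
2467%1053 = 361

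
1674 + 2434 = 4108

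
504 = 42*12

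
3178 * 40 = 127120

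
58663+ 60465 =119128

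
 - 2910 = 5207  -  8117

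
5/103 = 5/103= 0.05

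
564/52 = 10 + 11/13= 10.85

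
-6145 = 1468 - 7613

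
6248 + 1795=8043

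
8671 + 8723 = 17394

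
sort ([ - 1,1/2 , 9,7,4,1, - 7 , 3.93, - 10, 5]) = [  -  10, - 7, - 1 , 1/2,  1, 3.93,4 , 5 , 7,9]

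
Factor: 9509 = 37^1*257^1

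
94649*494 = 46756606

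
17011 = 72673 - 55662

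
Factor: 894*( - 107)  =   - 95658= - 2^1*3^1*107^1*149^1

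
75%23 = 6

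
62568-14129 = 48439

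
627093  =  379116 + 247977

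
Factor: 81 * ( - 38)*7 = -2^1 *3^4*7^1*19^1 = - 21546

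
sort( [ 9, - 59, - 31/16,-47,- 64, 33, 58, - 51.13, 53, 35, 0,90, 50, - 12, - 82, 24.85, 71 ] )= [ - 82,- 64, - 59,- 51.13, - 47 , -12, - 31/16, 0, 9, 24.85, 33,35,50, 53,  58, 71, 90]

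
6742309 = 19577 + 6722732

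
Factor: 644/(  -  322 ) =-2^1 = -2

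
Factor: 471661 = 23^1*20507^1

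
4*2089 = 8356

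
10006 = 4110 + 5896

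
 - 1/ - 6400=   1/6400 = 0.00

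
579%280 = 19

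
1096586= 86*12751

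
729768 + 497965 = 1227733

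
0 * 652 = 0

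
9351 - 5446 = 3905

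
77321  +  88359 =165680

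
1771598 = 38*46621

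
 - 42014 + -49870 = -91884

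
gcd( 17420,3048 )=4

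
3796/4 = 949 = 949.00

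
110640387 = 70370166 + 40270221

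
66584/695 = 66584/695 = 95.80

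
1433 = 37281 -35848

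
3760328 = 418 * 8996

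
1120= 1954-834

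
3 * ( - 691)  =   - 2073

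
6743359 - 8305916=  -  1562557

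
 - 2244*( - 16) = 35904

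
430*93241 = 40093630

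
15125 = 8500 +6625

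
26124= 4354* 6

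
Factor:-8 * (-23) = 2^3*23^1 = 184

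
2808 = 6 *468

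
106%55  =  51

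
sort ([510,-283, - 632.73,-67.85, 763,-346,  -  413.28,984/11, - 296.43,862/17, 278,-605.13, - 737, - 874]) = [ - 874, - 737 , - 632.73, - 605.13,-413.28, - 346,-296.43, - 283, - 67.85,862/17, 984/11,  278, 510, 763] 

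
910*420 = 382200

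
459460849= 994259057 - 534798208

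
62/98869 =62/98869 = 0.00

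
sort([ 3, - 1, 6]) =[ - 1,  3,6]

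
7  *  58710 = 410970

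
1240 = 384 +856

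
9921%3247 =180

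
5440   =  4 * 1360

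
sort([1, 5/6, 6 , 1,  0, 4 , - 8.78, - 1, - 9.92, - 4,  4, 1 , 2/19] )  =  [ - 9.92, - 8.78, - 4,-1, 0, 2/19, 5/6, 1, 1, 1, 4,4, 6 ]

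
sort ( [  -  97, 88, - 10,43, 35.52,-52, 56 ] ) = [-97,-52,-10, 35.52, 43, 56, 88] 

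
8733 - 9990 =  -1257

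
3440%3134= 306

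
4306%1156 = 838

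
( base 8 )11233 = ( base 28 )623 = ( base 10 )4763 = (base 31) 4tk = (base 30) 58N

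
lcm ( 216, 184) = 4968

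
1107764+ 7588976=8696740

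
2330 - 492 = 1838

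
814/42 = 407/21 = 19.38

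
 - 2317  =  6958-9275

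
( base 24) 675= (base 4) 320231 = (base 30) 40t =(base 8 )7055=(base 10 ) 3629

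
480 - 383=97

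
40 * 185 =7400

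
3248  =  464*7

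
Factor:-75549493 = - 75549493^1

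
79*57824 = 4568096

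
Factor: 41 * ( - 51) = - 2091 = - 3^1 * 17^1 * 41^1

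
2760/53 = 52+4/53 = 52.08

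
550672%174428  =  27388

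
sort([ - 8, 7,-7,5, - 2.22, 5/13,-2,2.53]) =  [-8,-7, - 2.22,-2, 5/13, 2.53, 5, 7 ]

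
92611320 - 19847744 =72763576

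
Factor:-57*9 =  - 513  =  - 3^3*19^1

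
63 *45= 2835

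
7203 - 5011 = 2192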